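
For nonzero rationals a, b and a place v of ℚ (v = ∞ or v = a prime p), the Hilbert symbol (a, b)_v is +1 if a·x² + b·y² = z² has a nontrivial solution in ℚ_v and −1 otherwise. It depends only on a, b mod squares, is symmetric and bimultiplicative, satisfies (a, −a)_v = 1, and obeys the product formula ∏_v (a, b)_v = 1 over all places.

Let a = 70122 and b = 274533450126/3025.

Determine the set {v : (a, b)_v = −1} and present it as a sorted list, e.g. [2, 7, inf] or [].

(a, b) ≡ (70122, 988494) mod (ℚ^×)²; places V = {2, 3, 5, 11, 13, 17, 19, 23, 29, 31, ∞}.
(a,b)_31: α=1, u≡30; β=2, v≡19 (mod 31); (30|31)=-1, (19|31)=+1; sign (−1)^0·-1^2·+1^1 = +1.
(a,b)_17: α=0, u≡14; β=2, v≡11 (mod 17); (14|17)=-1, (11|17)=-1; sign (−1)^0·-1^2·-1^0 = +1.
(a,b)_13: α=1, u≡12; β=1, v≡4 (mod 13); (12|13)=+1, (4|13)=+1; sign (−1)^0·+1^1·+1^1 = +1.
(a,b)_23: α=0, u≡18; β=1, v≡20 (mod 23); (18|23)=+1, (20|23)=-1; sign (−1)^0·+1^1·-1^0 = +1.
(a,b)_29: α=1, u≡11; β=1, v≡8 (mod 29); (11|29)=-1, (8|29)=-1; sign (−1)^0·-1^1·-1^1 = +1.
(a,b)_3: α=1, u≡1; β=1, v≡2 (mod 3); (1|3)=+1, (2|3)=-1; sign (−1)^1·+1^1·-1^1 = +1.
(a,b)_5: α=0, u≡2; β=-2, v≡1 (mod 5); (2|5)=-1, (1|5)=+1; sign (−1)^0·-1^-2·+1^0 = +1.
(a,b)_11: α=0, u≡8; β=-2, v≡4 (mod 11); (8|11)=-1, (4|11)=+1; sign (−1)^0·-1^-2·+1^0 = +1.
(a,b)_∞: sgn(70122)=+, sgn(988494)=+, so +1.
(a,b)_2: α=1, β=1; u≡5, v≡7 (mod 8); ε(u)ε(v)=0·1, αω(v)=1·0, βω(u)=1·1; sum ≡ 1  ⇒  -1.
(a,b)_19: α=0, u≡12; β=1, v≡6 (mod 19); (12|19)=-1, (6|19)=+1; sign (−1)^0·-1^1·+1^0 = -1.
(70122, 988494 / ℚ) ramifies at {2, 19}: a division algebra.

[2, 19]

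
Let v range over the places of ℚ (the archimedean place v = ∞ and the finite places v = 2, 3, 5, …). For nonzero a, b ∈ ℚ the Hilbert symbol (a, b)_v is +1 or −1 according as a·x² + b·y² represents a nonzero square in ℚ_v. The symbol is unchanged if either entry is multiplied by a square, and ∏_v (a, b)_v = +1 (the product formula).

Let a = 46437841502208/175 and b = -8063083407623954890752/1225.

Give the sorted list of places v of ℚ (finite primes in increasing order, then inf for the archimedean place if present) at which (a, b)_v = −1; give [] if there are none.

[13, 31]

(a, b) ≡ (2821, -187) mod (ℚ^×)²; places V = {2, 3, 5, 7, 11, 13, 17, 31, ∞}.
(a,b)_13: α=3, u≡10; β=4, v≡8 (mod 13); (10|13)=+1, (8|13)=-1; sign (−1)^0·+1^4·-1^3 = -1.
(a,b)_∞: sgn(2821)=+, sgn(-187)=−, so +1.
(a,b)_5: α=-2, u≡4; β=-2, v≡2 (mod 5); (4|5)=+1, (2|5)=-1; sign (−1)^0·+1^-2·-1^-2 = +1.
(a,b)_11: α=0, u≡9; β=1, v≡5 (mod 11); (9|11)=+1, (5|11)=+1; sign (−1)^0·+1^1·+1^0 = +1.
(a,b)_7: α=-1, u≡4; β=-2, v≡4 (mod 7); (4|7)=+1, (4|7)=+1; sign (−1)^0·+1^-2·+1^-1 = +1.
(a,b)_31: α=1, u≡11; β=2, v≡26 (mod 31); (11|31)=-1, (26|31)=-1; sign (−1)^0·-1^2·-1^1 = -1.
(a,b)_3: α=2, u≡1; β=4, v≡2 (mod 3); (1|3)=+1, (2|3)=-1; sign (−1)^0·+1^4·-1^2 = +1.
(a,b)_2: α=18, β=26; u≡5, v≡5 (mod 8); ε(u)ε(v)=0·0, αω(v)=18·1, βω(u)=26·1; sum ≡ 0  ⇒  +1.
(a,b)_17: α=2, u≡2; β=3, v≡3 (mod 17); (2|17)=+1, (3|17)=-1; sign (−1)^0·+1^3·-1^2 = +1.
(2821, -187 / ℚ) ramifies at {13, 31}: a division algebra.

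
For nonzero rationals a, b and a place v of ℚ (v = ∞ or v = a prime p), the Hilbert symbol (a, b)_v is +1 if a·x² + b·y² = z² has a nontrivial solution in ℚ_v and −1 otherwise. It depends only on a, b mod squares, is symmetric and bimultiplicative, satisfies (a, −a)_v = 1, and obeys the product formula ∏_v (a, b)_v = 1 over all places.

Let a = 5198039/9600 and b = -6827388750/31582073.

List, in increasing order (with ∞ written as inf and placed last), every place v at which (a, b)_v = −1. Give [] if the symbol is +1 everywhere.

Mod squares: a ≡ 714, b ≡ -13566. Check v ∈ {∞, 2, 3, 5, 7, 11, 13, 17, 19, 29, 47}.
v=47: a=47^0·(≡14), b=47^-2·(≡3) mod 47; (14|47)=+1, (3|47)=+1; (−1)^{0·-2·23}·(+1)^-2·(+1)^0 = +1.
v=∞: 714 > 0 and -13566 < 0  ⇒  (a,b)_∞ = +1.
v=7: a=7^1·(≡1), b=7^1·(≡1) mod 7; (1|7)=+1, (1|7)=+1; (−1)^{1·1·3}·(+1)^1·(+1)^1 = -1.
v=17: a=17^1·(≡16), b=17^-1·(≡2) mod 17; (16|17)=+1, (2|17)=+1; (−1)^{1·-1·8}·(+1)^-1·(+1)^1 = +1.
v=2: v_2(a)=-7, v_2(b)=1; units ≡ 5, 1 (mod 8); ε·ε+αω+βω = 0·0+-7·0+1·1 ≡ 1  ⇒  (a,b)_2 = -1.
v=19: a=19^2·(≡7), b=19^1·(≡13) mod 19; (7|19)=+1, (13|19)=-1; (−1)^{2·1·9}·(+1)^1·(-1)^2 = +1.
v=29: a=29^0·(≡21), b=29^-2·(≡4) mod 29; (21|29)=-1, (4|29)=+1; (−1)^{0·-2·14}·(-1)^-2·(+1)^0 = +1.
v=13: a=13^0·(≡9), b=13^2·(≡8) mod 13; (9|13)=+1, (8|13)=-1; (−1)^{0·2·6}·(+1)^2·(-1)^0 = +1.
v=11: a=11^2·(≡6), b=11^0·(≡10) mod 11; (6|11)=-1, (10|11)=-1; (−1)^{2·0·5}·(-1)^0·(-1)^2 = +1.
v=5: a=5^-2·(≡1), b=5^4·(≡1) mod 5; (1|5)=+1, (1|5)=+1; (−1)^{-2·4·2}·(+1)^4·(+1)^-2 = +1.
v=3: a=3^-1·(≡1), b=3^5·(≡2) mod 3; (1|3)=+1, (2|3)=-1; (−1)^{-1·5·1}·(+1)^5·(-1)^-1 = +1.
|Ram(714, -13566)| = 2, even; anisotropic at {2, 7}.

[2, 7]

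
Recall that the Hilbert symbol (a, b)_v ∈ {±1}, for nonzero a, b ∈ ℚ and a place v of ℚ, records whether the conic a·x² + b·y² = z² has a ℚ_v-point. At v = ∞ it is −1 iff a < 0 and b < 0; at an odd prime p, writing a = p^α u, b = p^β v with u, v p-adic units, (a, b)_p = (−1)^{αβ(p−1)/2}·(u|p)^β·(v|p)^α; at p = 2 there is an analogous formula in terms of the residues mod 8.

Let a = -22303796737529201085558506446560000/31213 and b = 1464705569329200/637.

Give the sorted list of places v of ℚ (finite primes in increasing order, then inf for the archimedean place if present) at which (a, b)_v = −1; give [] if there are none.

[13, 19, 23, 47]

(a, b) ≡ (-10947287, 361260471) mod (ℚ^×)²; places V = {2, 3, 5, 7, 11, 13, 19, 23, 41, 47, ∞}.
(a,b)_19: α=3, u≡12; β=1, v≡12 (mod 19); (12|19)=-1, (12|19)=-1; sign (−1)^1·-1^1·-1^3 = -1.
(a,b)_2: α=8, β=4; u≡1, v≡7 (mod 8); ε(u)ε(v)=0·1, αω(v)=8·0, βω(u)=4·0; sum ≡ 0  ⇒  +1.
(a,b)_13: α=-1, u≡5; β=-1, v≡12 (mod 13); (5|13)=-1, (12|13)=+1; sign (−1)^0·-1^-1·+1^-1 = -1.
(a,b)_41: α=3, u≡29; β=1, v≡14 (mod 41); (29|41)=-1, (14|41)=-1; sign (−1)^0·-1^1·-1^3 = +1.
(a,b)_7: α=-4, u≡6; β=-2, v≡5 (mod 7); (6|7)=-1, (5|7)=-1; sign (−1)^0·-1^-2·-1^-4 = +1.
(a,b)_5: α=4, u≡3; β=2, v≡4 (mod 5); (3|5)=-1, (4|5)=+1; sign (−1)^0·-1^2·+1^4 = +1.
(a,b)_∞: sgn(-10947287)=−, sgn(361260471)=+, so +1.
(a,b)_11: α=10, u≡3; β=5, v≡10 (mod 11); (3|11)=+1, (10|11)=-1; sign (−1)^0·+1^5·-1^10 = +1.
(a,b)_3: α=2, u≡1; β=3, v≡1 (mod 3); (1|3)=+1, (1|3)=+1; sign (−1)^0·+1^3·+1^2 = +1.
(a,b)_47: α=3, u≡41; β=1, v≡15 (mod 47); (41|47)=-1, (15|47)=-1; sign (−1)^1·-1^1·-1^3 = -1.
(a,b)_23: α=3, u≡18; β=1, v≡18 (mod 23); (18|23)=+1, (18|23)=+1; sign (−1)^1·+1^1·+1^3 = -1.
Ram(-10947287, 361260471) = {13, 19, 23, 47}; no ℚ_13-point on the conic.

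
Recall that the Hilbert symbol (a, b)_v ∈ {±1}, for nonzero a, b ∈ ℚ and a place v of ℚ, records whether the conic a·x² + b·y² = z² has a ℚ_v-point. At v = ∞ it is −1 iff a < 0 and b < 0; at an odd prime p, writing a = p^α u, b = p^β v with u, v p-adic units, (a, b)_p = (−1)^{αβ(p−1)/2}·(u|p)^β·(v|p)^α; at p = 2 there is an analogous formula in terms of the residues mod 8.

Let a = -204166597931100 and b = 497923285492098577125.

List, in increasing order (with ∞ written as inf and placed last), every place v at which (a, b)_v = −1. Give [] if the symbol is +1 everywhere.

Mod squares: a ≡ -391, b ≡ 47090085. Check v ∈ {∞, 2, 3, 5, 7, 17, 23, 31, 37}.
v=17: a=17^1·(≡7), b=17^1·(≡15) mod 17; (7|17)=-1, (15|17)=+1; (−1)^{1·1·8}·(-1)^1·(+1)^1 = -1.
v=5: a=5^2·(≡1), b=5^3·(≡2) mod 5; (1|5)=+1, (2|5)=-1; (−1)^{2·3·2}·(+1)^3·(-1)^2 = +1.
v=31: a=31^2·(≡17), b=31^3·(≡14) mod 31; (17|31)=-1, (14|31)=+1; (−1)^{2·3·15}·(-1)^3·(+1)^2 = -1.
v=23: a=23^1·(≡4), b=23^1·(≡8) mod 23; (4|23)=+1, (8|23)=+1; (−1)^{1·1·11}·(+1)^1·(+1)^1 = -1.
v=37: a=37^2·(≡21), b=37^3·(≡9) mod 37; (21|37)=+1, (9|37)=+1; (−1)^{2·3·18}·(+1)^3·(+1)^2 = +1.
v=3: a=3^4·(≡2), b=3^9·(≡2) mod 3; (2|3)=-1, (2|3)=-1; (−1)^{4·9·1}·(-1)^9·(-1)^4 = -1.
v=2: v_2(a)=2, v_2(b)=0; units ≡ 1, 5 (mod 8); ε·ε+αω+βω = 0·0+2·1+0·0 ≡ 0  ⇒  (a,b)_2 = +1.
v=∞: -391 < 0 and 47090085 > 0  ⇒  (a,b)_∞ = +1.
v=7: a=7^2·(≡1), b=7^3·(≡1) mod 7; (1|7)=+1, (1|7)=+1; (−1)^{2·3·3}·(+1)^3·(+1)^2 = +1.
|Ram(-391, 47090085)| = 4, even; anisotropic at {3, 17, 23, 31}.

[3, 17, 23, 31]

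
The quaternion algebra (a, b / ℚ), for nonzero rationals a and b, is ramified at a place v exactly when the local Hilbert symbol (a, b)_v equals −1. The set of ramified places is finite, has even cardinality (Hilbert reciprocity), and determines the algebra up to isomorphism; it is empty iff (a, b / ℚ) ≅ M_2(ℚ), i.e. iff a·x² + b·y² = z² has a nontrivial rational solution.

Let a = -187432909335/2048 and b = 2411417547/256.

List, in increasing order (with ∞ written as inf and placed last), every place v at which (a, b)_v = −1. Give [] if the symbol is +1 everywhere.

[2, 5]

(a, b) ≡ (-3230, 187) mod (ℚ^×)²; places V = {2, 3, 5, 7, 11, 17, 19, ∞}.
(a,b)_11: α=0, u≡5; β=1, v≡6 (mod 11); (5|11)=+1, (6|11)=-1; sign (−1)^0·+1^1·-1^0 = +1.
(a,b)_17: α=1, u≡7; β=1, v≡6 (mod 17); (7|17)=-1, (6|17)=-1; sign (−1)^0·-1^1·-1^1 = +1.
(a,b)_5: α=1, u≡1; β=0, v≡2 (mod 5); (1|5)=+1, (2|5)=-1; sign (−1)^0·+1^0·-1^1 = -1.
(a,b)_3: α=8, u≡1; β=6, v≡1 (mod 3); (1|3)=+1, (1|3)=+1; sign (−1)^0·+1^6·+1^8 = +1.
(a,b)_∞: sgn(-3230)=−, sgn(187)=+, so +1.
(a,b)_7: α=2, u≡4; β=2, v≡5 (mod 7); (4|7)=+1, (5|7)=-1; sign (−1)^0·+1^2·-1^2 = +1.
(a,b)_2: α=-11, β=-8; u≡1, v≡3 (mod 8); ε(u)ε(v)=0·1, αω(v)=-11·1, βω(u)=-8·0; sum ≡ 1  ⇒  -1.
(a,b)_19: α=3, u≡6; β=2, v≡6 (mod 19); (6|19)=+1, (6|19)=+1; sign (−1)^0·+1^2·+1^3 = +1.
(-3230, 187 / ℚ) ramifies at {2, 5}: a division algebra.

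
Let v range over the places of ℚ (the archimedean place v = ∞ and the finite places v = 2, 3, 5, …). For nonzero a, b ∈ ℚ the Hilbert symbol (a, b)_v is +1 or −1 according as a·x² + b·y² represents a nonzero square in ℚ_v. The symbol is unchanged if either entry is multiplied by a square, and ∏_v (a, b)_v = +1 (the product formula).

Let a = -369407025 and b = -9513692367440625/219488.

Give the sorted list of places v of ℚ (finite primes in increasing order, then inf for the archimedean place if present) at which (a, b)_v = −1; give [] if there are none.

(a, b) ≡ (-5681, -41990) mod (ℚ^×)²; places V = {2, 3, 5, 7, 13, 17, 19, 23, ∞}.
(a,b)_13: α=1, u≡8; β=1, v≡8 (mod 13); (8|13)=-1, (8|13)=-1; sign (−1)^0·-1^1·-1^1 = +1.
(a,b)_19: α=1, u≡16; β=-3, v≡2 (mod 19); (16|19)=+1, (2|19)=-1; sign (−1)^1·+1^-3·-1^1 = +1.
(a,b)_23: α=1, u≡1; β=2, v≡13 (mod 23); (1|23)=+1, (13|23)=+1; sign (−1)^0·+1^2·+1^1 = +1.
(a,b)_5: α=2, u≡4; β=5, v≡3 (mod 5); (4|5)=+1, (3|5)=-1; sign (−1)^0·+1^5·-1^2 = +1.
(a,b)_17: α=2, u≡5; β=1, v≡5 (mod 17); (5|17)=-1, (5|17)=-1; sign (−1)^0·-1^1·-1^2 = -1.
(a,b)_∞: sgn(-5681)=−, sgn(-41990)=−, so -1.
(a,b)_3: α=2, u≡1; β=12, v≡1 (mod 3); (1|3)=+1, (1|3)=+1; sign (−1)^0·+1^12·+1^2 = +1.
(a,b)_7: α=0, u≡6; β=2, v≡5 (mod 7); (6|7)=-1, (5|7)=-1; sign (−1)^0·-1^2·-1^0 = +1.
(a,b)_2: α=0, β=-5; u≡7, v≡5 (mod 8); ε(u)ε(v)=1·0, αω(v)=0·1, βω(u)=-5·0; sum ≡ 0  ⇒  +1.
Ram(-5681, -41990) = {17, ∞}; no ℚ_17-point on the conic.

[17, inf]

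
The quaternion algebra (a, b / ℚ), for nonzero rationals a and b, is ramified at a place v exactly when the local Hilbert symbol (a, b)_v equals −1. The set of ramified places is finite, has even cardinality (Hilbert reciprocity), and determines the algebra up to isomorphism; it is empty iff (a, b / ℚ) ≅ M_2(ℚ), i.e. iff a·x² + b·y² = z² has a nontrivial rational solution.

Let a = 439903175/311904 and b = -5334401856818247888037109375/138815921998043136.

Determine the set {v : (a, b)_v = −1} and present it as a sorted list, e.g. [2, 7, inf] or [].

[5, 23]

(a, b) ≡ (199578, -20010) mod (ℚ^×)²; places V = {2, 3, 5, 7, 11, 19, 23, 29, 31, 37, ∞}.
(a,b)_31: α=1, u≡23; β=2, v≡28 (mod 31); (23|31)=-1, (28|31)=+1; sign (−1)^0·-1^2·+1^1 = +1.
(a,b)_37: α=1, u≡20; β=2, v≡36 (mod 37); (20|37)=-1, (36|37)=+1; sign (−1)^0·-1^2·+1^1 = +1.
(a,b)_∞: sgn(199578)=+, sgn(-20010)=−, so +1.
(a,b)_19: α=-2, u≡12; β=-6, v≡7 (mod 19); (12|19)=-1, (7|19)=+1; sign (−1)^0·-1^-6·+1^-2 = +1.
(a,b)_29: α=1, u≡5; β=3, v≡25 (mod 29); (5|29)=+1, (25|29)=+1; sign (−1)^0·+1^3·+1^1 = +1.
(a,b)_3: α=-3, u≡1; β=-5, v≡2 (mod 3); (1|3)=+1, (2|3)=-1; sign (−1)^1·+1^-5·-1^-3 = +1.
(a,b)_7: α=0, u≡1; β=-2, v≡3 (mod 7); (1|7)=+1, (3|7)=-1; sign (−1)^0·+1^-2·-1^0 = +1.
(a,b)_5: α=2, u≡3; β=11, v≡3 (mod 5); (3|5)=-1, (3|5)=-1; sign (−1)^0·-1^11·-1^2 = -1.
(a,b)_2: α=-5, β=-11; u≡5, v≡3 (mod 8); ε(u)ε(v)=0·1, αω(v)=-5·1, βω(u)=-11·1; sum ≡ 0  ⇒  +1.
(a,b)_11: α=0, u≡3; β=-2, v≡8 (mod 11); (3|11)=+1, (8|11)=-1; sign (−1)^0·+1^-2·-1^0 = +1.
(a,b)_23: α=2, u≡10; β=7, v≡13 (mod 23); (10|23)=-1, (13|23)=+1; sign (−1)^0·-1^7·+1^2 = -1.
(199578, -20010 / ℚ) ramifies at {5, 23}: a division algebra.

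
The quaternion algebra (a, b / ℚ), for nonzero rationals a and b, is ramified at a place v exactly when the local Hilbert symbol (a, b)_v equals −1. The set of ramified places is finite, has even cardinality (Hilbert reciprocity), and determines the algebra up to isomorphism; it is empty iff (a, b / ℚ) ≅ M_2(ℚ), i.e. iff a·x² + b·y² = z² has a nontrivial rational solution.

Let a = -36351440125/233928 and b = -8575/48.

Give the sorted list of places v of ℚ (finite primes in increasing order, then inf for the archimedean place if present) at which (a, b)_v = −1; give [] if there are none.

[13, inf]

(a, b) ≡ (-10010, -21) mod (ℚ^×)²; places V = {2, 3, 5, 7, 11, 13, 19, ∞}.
(a,b)_5: α=3, u≡3; β=2, v≡4 (mod 5); (3|5)=-1, (4|5)=+1; sign (−1)^0·-1^2·+1^3 = +1.
(a,b)_∞: sgn(-10010)=−, sgn(-21)=−, so -1.
(a,b)_3: α=-4, u≡1; β=-1, v≡2 (mod 3); (1|3)=+1, (2|3)=-1; sign (−1)^0·+1^-1·-1^-4 = +1.
(a,b)_19: α=-2, u≡2; β=0, v≡7 (mod 19); (2|19)=-1, (7|19)=+1; sign (−1)^0·-1^0·+1^-2 = +1.
(a,b)_2: α=-3, β=-4; u≡3, v≡3 (mod 8); ε(u)ε(v)=1·1, αω(v)=-3·1, βω(u)=-4·1; sum ≡ 0  ⇒  +1.
(a,b)_11: α=3, u≡4; β=0, v≡4 (mod 11); (4|11)=+1, (4|11)=+1; sign (−1)^0·+1^0·+1^3 = +1.
(a,b)_7: α=5, u≡3; β=3, v≡4 (mod 7); (3|7)=-1, (4|7)=+1; sign (−1)^1·-1^3·+1^5 = +1.
(a,b)_13: α=1, u≡9; β=0, v≡2 (mod 13); (9|13)=+1, (2|13)=-1; sign (−1)^0·+1^0·-1^1 = -1.
(-10010, -21 / ℚ) ramifies at {13, ∞}: a division algebra.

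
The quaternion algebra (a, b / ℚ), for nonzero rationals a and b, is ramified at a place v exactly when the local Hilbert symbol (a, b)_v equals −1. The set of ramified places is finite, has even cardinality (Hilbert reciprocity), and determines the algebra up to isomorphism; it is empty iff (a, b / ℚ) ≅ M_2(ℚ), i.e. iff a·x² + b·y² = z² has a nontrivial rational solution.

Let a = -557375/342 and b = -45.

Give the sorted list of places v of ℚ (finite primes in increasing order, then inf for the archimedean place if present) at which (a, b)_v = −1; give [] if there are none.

Mod squares: a ≡ -17290, b ≡ -5. Check v ∈ {∞, 2, 3, 5, 7, 13, 19}.
v=3: a=3^-2·(≡2), b=3^2·(≡1) mod 3; (2|3)=-1, (1|3)=+1; (−1)^{-2·2·1}·(-1)^2·(+1)^-2 = +1.
v=2: v_2(a)=-1, v_2(b)=0; units ≡ 3, 3 (mod 8); ε·ε+αω+βω = 1·1+-1·1+0·1 ≡ 0  ⇒  (a,b)_2 = +1.
v=13: a=13^1·(≡3), b=13^0·(≡7) mod 13; (3|13)=+1, (7|13)=-1; (−1)^{1·0·6}·(+1)^0·(-1)^1 = -1.
v=∞: -17290 < 0 and -5 < 0  ⇒  (a,b)_∞ = -1.
v=19: a=19^-1·(≡10), b=19^0·(≡12) mod 19; (10|19)=-1, (12|19)=-1; (−1)^{-1·0·9}·(-1)^0·(-1)^-1 = -1.
v=5: a=5^3·(≡3), b=5^1·(≡1) mod 5; (3|5)=-1, (1|5)=+1; (−1)^{3·1·2}·(-1)^1·(+1)^3 = -1.
v=7: a=7^3·(≡1), b=7^0·(≡4) mod 7; (1|7)=+1, (4|7)=+1; (−1)^{3·0·3}·(+1)^0·(+1)^3 = +1.
(-17290, -5 / ℚ) ramifies at {5, 13, 19, ∞}: a division algebra.

[5, 13, 19, inf]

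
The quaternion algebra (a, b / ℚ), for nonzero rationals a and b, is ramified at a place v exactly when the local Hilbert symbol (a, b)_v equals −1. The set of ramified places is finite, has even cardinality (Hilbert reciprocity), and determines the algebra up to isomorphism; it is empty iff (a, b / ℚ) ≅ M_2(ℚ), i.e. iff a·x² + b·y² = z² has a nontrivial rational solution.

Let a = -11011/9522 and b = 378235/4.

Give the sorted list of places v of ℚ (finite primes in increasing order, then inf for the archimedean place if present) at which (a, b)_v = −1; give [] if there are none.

(a, b) ≡ (-182, 715) mod (ℚ^×)²; places V = {2, 3, 5, 7, 11, 13, 23, ∞}.
(a,b)_3: α=-2, u≡1; β=0, v≡1 (mod 3); (1|3)=+1, (1|3)=+1; sign (−1)^0·+1^0·+1^-2 = +1.
(a,b)_5: α=0, u≡2; β=1, v≡3 (mod 5); (2|5)=-1, (3|5)=-1; sign (−1)^0·-1^1·-1^0 = -1.
(a,b)_∞: sgn(-182)=−, sgn(715)=+, so +1.
(a,b)_2: α=-1, β=-2; u≡5, v≡3 (mod 8); ε(u)ε(v)=0·1, αω(v)=-1·1, βω(u)=-2·1; sum ≡ 1  ⇒  -1.
(a,b)_23: α=-2, u≡8; β=2, v≡12 (mod 23); (8|23)=+1, (12|23)=+1; sign (−1)^0·+1^2·+1^-2 = +1.
(a,b)_13: α=1, u≡4; β=1, v≡10 (mod 13); (4|13)=+1, (10|13)=+1; sign (−1)^0·+1^1·+1^1 = +1.
(a,b)_7: α=1, u≡1; β=0, v≡1 (mod 7); (1|7)=+1, (1|7)=+1; sign (−1)^0·+1^0·+1^1 = +1.
(a,b)_11: α=2, u≡9; β=1, v≡8 (mod 11); (9|11)=+1, (8|11)=-1; sign (−1)^0·+1^1·-1^2 = +1.
|Ram(-182, 715)| = 2, even; anisotropic at {2, 5}.

[2, 5]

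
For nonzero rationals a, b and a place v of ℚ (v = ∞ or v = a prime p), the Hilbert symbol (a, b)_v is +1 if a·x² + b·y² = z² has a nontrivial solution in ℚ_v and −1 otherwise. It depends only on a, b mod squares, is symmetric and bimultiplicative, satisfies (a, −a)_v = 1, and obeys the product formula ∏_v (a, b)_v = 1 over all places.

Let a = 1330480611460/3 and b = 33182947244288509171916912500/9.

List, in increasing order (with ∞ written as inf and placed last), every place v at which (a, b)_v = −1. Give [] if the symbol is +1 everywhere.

(a, b) ≡ (1155, 146965) mod (ℚ^×)²; places V = {2, 3, 5, 7, 11, 13, 17, 19, ∞}.
(a,b)_17: α=2, u≡4; β=5, v≡9 (mod 17); (4|17)=+1, (9|17)=+1; sign (−1)^0·+1^5·+1^2 = +1.
(a,b)_7: α=3, u≡1; β=5, v≡2 (mod 7); (1|7)=+1, (2|7)=+1; sign (−1)^1·+1^5·+1^3 = -1.
(a,b)_∞: sgn(1155)=+, sgn(146965)=+, so +1.
(a,b)_11: α=1, u≡10; β=2, v≡9 (mod 11); (10|11)=-1, (9|11)=+1; sign (−1)^0·-1^2·+1^1 = +1.
(a,b)_5: α=1, u≡4; β=5, v≡3 (mod 5); (4|5)=+1, (3|5)=-1; sign (−1)^0·+1^5·-1^1 = -1.
(a,b)_3: α=-1, u≡1; β=-2, v≡1 (mod 3); (1|3)=+1, (1|3)=+1; sign (−1)^0·+1^-2·+1^-1 = +1.
(a,b)_2: α=2, β=2; u≡3, v≡5 (mod 8); ε(u)ε(v)=1·0, αω(v)=2·1, βω(u)=2·1; sum ≡ 0  ⇒  +1.
(a,b)_13: α=2, u≡2; β=5, v≡7 (mod 13); (2|13)=-1, (7|13)=-1; sign (−1)^0·-1^5·-1^2 = -1.
(a,b)_19: α=2, u≡15; β=5, v≡13 (mod 19); (15|19)=-1, (13|19)=-1; sign (−1)^0·-1^5·-1^2 = -1.
(1155, 146965 / ℚ) ramifies at {5, 7, 13, 19}: a division algebra.

[5, 7, 13, 19]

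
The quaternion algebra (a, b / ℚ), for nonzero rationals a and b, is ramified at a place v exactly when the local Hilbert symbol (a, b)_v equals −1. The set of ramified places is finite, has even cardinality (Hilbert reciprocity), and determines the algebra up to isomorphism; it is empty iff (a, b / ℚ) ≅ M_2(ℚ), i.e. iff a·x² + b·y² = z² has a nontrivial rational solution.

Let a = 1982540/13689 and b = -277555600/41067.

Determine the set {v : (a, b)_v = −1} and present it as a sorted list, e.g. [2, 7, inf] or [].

[3, 5]

(a, b) ≡ (35, -3) mod (ℚ^×)²; places V = {2, 3, 5, 7, 13, 17, ∞}.
(a,b)_2: α=2, β=4; u≡3, v≡5 (mod 8); ε(u)ε(v)=1·0, αω(v)=2·1, βω(u)=4·1; sum ≡ 0  ⇒  +1.
(a,b)_7: α=3, u≡3; β=4, v≡1 (mod 7); (3|7)=-1, (1|7)=+1; sign (−1)^0·-1^4·+1^3 = +1.
(a,b)_5: α=1, u≡2; β=2, v≡3 (mod 5); (2|5)=-1, (3|5)=-1; sign (−1)^0·-1^2·-1^1 = -1.
(a,b)_∞: sgn(35)=+, sgn(-3)=−, so +1.
(a,b)_3: α=-4, u≡2; β=-5, v≡2 (mod 3); (2|3)=-1, (2|3)=-1; sign (−1)^0·-1^-5·-1^-4 = -1.
(a,b)_13: α=-2, u≡9; β=-2, v≡9 (mod 13); (9|13)=+1, (9|13)=+1; sign (−1)^0·+1^-2·+1^-2 = +1.
(a,b)_17: α=2, u≡15; β=2, v≡14 (mod 17); (15|17)=+1, (14|17)=-1; sign (−1)^0·+1^2·-1^2 = +1.
|Ram(35, -3)| = 2, even; anisotropic at {3, 5}.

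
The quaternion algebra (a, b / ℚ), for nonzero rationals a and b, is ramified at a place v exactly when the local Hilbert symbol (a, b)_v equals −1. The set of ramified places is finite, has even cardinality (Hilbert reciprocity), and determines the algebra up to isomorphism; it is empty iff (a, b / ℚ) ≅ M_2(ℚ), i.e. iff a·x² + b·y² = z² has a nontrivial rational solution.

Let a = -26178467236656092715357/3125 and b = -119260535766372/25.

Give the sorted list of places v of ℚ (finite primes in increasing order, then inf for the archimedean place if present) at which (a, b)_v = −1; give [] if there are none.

(a, b) ≡ (-385, -17) mod (ℚ^×)²; places V = {2, 3, 5, 7, 11, 13, 17, ∞}.
(a,b)_11: α=3, u≡1; β=2, v≡1 (mod 11); (1|11)=+1, (1|11)=+1; sign (−1)^0·+1^2·+1^3 = +1.
(a,b)_∞: sgn(-385)=−, sgn(-17)=−, so -1.
(a,b)_13: α=4, u≡6; β=2, v≡1 (mod 13); (6|13)=-1, (1|13)=+1; sign (−1)^0·-1^2·+1^4 = +1.
(a,b)_3: α=10, u≡2; β=6, v≡1 (mod 3); (2|3)=-1, (1|3)=+1; sign (−1)^0·-1^6·+1^10 = +1.
(a,b)_5: α=-5, u≡3; β=-2, v≡3 (mod 5); (3|5)=-1, (3|5)=-1; sign (−1)^0·-1^-2·-1^-5 = -1.
(a,b)_7: α=9, u≡2; β=6, v≡1 (mod 7); (2|7)=+1, (1|7)=+1; sign (−1)^0·+1^6·+1^9 = +1.
(a,b)_2: α=0, β=2; u≡7, v≡7 (mod 8); ε(u)ε(v)=1·1, αω(v)=0·0, βω(u)=2·0; sum ≡ 1  ⇒  -1.
(a,b)_17: α=2, u≡3; β=1, v≡16 (mod 17); (3|17)=-1, (16|17)=+1; sign (−1)^0·-1^1·+1^2 = -1.
Ram(-385, -17) = {2, 5, 17, ∞}; no ℚ_2-point on the conic.

[2, 5, 17, inf]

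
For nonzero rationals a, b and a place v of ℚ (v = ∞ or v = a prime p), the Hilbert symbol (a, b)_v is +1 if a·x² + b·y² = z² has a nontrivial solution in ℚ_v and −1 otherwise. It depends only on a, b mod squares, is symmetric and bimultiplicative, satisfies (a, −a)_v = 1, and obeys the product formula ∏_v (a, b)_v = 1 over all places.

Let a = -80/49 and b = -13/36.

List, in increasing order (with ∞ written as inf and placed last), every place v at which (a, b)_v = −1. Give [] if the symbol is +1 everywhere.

(a, b) ≡ (-5, -13) mod (ℚ^×)²; places V = {2, 3, 5, 7, 13, ∞}.
(a,b)_2: α=4, β=-2; u≡3, v≡3 (mod 8); ε(u)ε(v)=1·1, αω(v)=4·1, βω(u)=-2·1; sum ≡ 1  ⇒  -1.
(a,b)_3: α=0, u≡1; β=-2, v≡2 (mod 3); (1|3)=+1, (2|3)=-1; sign (−1)^0·+1^-2·-1^0 = +1.
(a,b)_7: α=-2, u≡4; β=0, v≡1 (mod 7); (4|7)=+1, (1|7)=+1; sign (−1)^0·+1^0·+1^-2 = +1.
(a,b)_∞: sgn(-5)=−, sgn(-13)=−, so -1.
(a,b)_5: α=1, u≡1; β=0, v≡2 (mod 5); (1|5)=+1, (2|5)=-1; sign (−1)^0·+1^0·-1^1 = -1.
(a,b)_13: α=0, u≡5; β=1, v≡9 (mod 13); (5|13)=-1, (9|13)=+1; sign (−1)^0·-1^1·+1^0 = -1.
(-5, -13 / ℚ) ramifies at {2, 5, 13, ∞}: a division algebra.

[2, 5, 13, inf]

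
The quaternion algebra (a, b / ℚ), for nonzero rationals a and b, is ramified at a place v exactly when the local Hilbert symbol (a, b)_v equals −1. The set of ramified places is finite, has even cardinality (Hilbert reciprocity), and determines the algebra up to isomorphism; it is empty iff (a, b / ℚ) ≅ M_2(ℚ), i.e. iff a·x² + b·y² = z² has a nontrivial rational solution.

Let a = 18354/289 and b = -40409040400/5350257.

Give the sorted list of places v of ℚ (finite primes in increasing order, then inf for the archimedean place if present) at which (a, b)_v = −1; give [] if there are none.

[17, 19]

Mod squares: a ≡ 18354, b ≡ -17. Check v ∈ {∞, 2, 3, 5, 7, 11, 17, 19, 23}.
v=2: v_2(a)=1, v_2(b)=4; units ≡ 1, 7 (mod 8); ε·ε+αω+βω = 0·1+1·0+4·0 ≡ 0  ⇒  (a,b)_2 = +1.
v=19: a=19^1·(≡4), b=19^2·(≡18) mod 19; (4|19)=+1, (18|19)=-1; (−1)^{1·2·9}·(+1)^2·(-1)^1 = -1.
v=5: a=5^0·(≡1), b=5^2·(≡2) mod 5; (1|5)=+1, (2|5)=-1; (−1)^{0·2·2}·(+1)^2·(-1)^0 = +1.
v=23: a=23^1·(≡3), b=23^4·(≡2) mod 23; (3|23)=+1, (2|23)=+1; (−1)^{1·4·11}·(+1)^4·(+1)^1 = +1.
v=7: a=7^1·(≡2), b=7^0·(≡2) mod 7; (2|7)=+1, (2|7)=+1; (−1)^{1·0·3}·(+1)^0·(+1)^1 = +1.
v=3: a=3^1·(≡1), b=3^-2·(≡1) mod 3; (1|3)=+1, (1|3)=+1; (−1)^{1·-2·1}·(+1)^-2·(+1)^1 = +1.
v=17: a=17^-2·(≡11), b=17^-3·(≡9) mod 17; (11|17)=-1, (9|17)=+1; (−1)^{-2·-3·8}·(-1)^-3·(+1)^-2 = -1.
v=∞: 18354 > 0 and -17 < 0  ⇒  (a,b)_∞ = +1.
v=11: a=11^0·(≡2), b=11^-2·(≡1) mod 11; (2|11)=-1, (1|11)=+1; (−1)^{0·-2·5}·(-1)^-2·(+1)^0 = +1.
Ram(18354, -17) = {17, 19}; no ℚ_17-point on the conic.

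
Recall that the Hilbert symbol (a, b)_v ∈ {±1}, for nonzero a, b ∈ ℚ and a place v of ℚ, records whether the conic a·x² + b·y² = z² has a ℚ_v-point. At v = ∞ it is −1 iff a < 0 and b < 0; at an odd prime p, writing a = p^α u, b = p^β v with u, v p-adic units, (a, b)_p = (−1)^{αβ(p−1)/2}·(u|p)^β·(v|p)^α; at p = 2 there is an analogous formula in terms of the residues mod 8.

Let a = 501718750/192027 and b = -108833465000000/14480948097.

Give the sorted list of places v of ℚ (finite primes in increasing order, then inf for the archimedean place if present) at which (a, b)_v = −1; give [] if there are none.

(a, b) ≡ (570, -10545) mod (ℚ^×)²; places V = {2, 3, 5, 7, 11, 13, 19, 23, 37, 59, ∞}.
(a,b)_19: α=1, u≡17; β=-1, v≡14 (mod 19); (17|19)=+1, (14|19)=-1; sign (−1)^1·+1^-1·-1^1 = +1.
(a,b)_7: α=0, u≡5; β=-2, v≡2 (mod 7); (5|7)=-1, (2|7)=+1; sign (−1)^0·-1^-2·+1^0 = +1.
(a,b)_3: α=-1, u≡1; β=-5, v≡1 (mod 3); (1|3)=+1, (1|3)=+1; sign (−1)^1·+1^-5·+1^-1 = -1.
(a,b)_∞: sgn(570)=+, sgn(-10545)=−, so +1.
(a,b)_59: α=0, u≡34; β=2, v≡3 (mod 59); (34|59)=-1, (3|59)=+1; sign (−1)^0·-1^2·+1^0 = +1.
(a,b)_23: α=-2, u≡6; β=-2, v≡1 (mod 23); (6|23)=+1, (1|23)=+1; sign (−1)^0·+1^-2·+1^-2 = +1.
(a,b)_11: α=-2, u≡9; β=-2, v≡1 (mod 11); (9|11)=+1, (1|11)=+1; sign (−1)^0·+1^-2·+1^-2 = +1.
(a,b)_37: α=0, u≡22; β=1, v≡21 (mod 37); (22|37)=-1, (21|37)=+1; sign (−1)^0·-1^1·+1^0 = -1.
(a,b)_13: α=2, u≡11; β=2, v≡7 (mod 13); (11|13)=-1, (7|13)=-1; sign (−1)^0·-1^2·-1^2 = +1.
(a,b)_2: α=1, β=6; u≡5, v≡7 (mod 8); ε(u)ε(v)=0·1, αω(v)=1·0, βω(u)=6·1; sum ≡ 0  ⇒  +1.
(a,b)_5: α=7, u≡1; β=7, v≡4 (mod 5); (1|5)=+1, (4|5)=+1; sign (−1)^0·+1^7·+1^7 = +1.
(570, -10545 / ℚ) ramifies at {3, 37}: a division algebra.

[3, 37]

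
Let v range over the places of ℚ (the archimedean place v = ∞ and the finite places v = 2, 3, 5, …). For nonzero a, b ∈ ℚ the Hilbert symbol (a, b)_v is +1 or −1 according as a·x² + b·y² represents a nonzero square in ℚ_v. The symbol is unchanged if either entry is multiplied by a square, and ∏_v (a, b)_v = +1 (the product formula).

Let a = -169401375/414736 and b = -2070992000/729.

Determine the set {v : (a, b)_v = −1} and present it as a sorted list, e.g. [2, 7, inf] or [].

Mod squares: a ≡ -55, b ≡ -770. Check v ∈ {∞, 2, 3, 5, 7, 11, 13, 23, 41}.
v=23: a=23^-2·(≡21), b=23^0·(≡8) mod 23; (21|23)=-1, (8|23)=+1; (−1)^{-2·0·11}·(-1)^0·(+1)^-2 = +1.
v=∞: -55 < 0 and -770 < 0  ⇒  (a,b)_∞ = -1.
v=41: a=41^0·(≡12), b=41^2·(≡40) mod 41; (12|41)=-1, (40|41)=+1; (−1)^{0·2·20}·(-1)^2·(+1)^0 = +1.
v=11: a=11^1·(≡6), b=11^1·(≡6) mod 11; (6|11)=-1, (6|11)=-1; (−1)^{1·1·5}·(-1)^1·(-1)^1 = -1.
v=7: a=7^-2·(≡4), b=7^1·(≡1) mod 7; (4|7)=+1, (1|7)=+1; (−1)^{-2·1·3}·(+1)^1·(+1)^-2 = +1.
v=13: a=13^2·(≡12), b=13^0·(≡1) mod 13; (12|13)=+1, (1|13)=+1; (−1)^{2·0·6}·(+1)^0·(+1)^2 = +1.
v=2: v_2(a)=-4, v_2(b)=7; units ≡ 1, 7 (mod 8); ε·ε+αω+βω = 0·1+-4·0+7·0 ≡ 0  ⇒  (a,b)_2 = +1.
v=3: a=3^6·(≡2), b=3^-6·(≡1) mod 3; (2|3)=-1, (1|3)=+1; (−1)^{6·-6·1}·(-1)^-6·(+1)^6 = +1.
v=5: a=5^3·(≡4), b=5^3·(≡1) mod 5; (4|5)=+1, (1|5)=+1; (−1)^{3·3·2}·(+1)^3·(+1)^3 = +1.
(-55, -770 / ℚ) ramifies at {11, ∞}: a division algebra.

[11, inf]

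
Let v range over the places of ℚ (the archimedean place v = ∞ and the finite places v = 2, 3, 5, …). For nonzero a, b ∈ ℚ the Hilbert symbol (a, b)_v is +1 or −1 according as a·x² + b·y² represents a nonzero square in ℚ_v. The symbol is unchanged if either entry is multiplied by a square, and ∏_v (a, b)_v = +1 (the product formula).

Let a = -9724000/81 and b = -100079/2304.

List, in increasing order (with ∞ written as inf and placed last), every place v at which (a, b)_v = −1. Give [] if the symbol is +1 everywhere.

[11, 13, 17, inf]

(a, b) ≡ (-24310, -119) mod (ℚ^×)²; places V = {2, 3, 5, 7, 11, 13, 17, 29, ∞}.
(a,b)_29: α=0, u≡21; β=2, v≡2 (mod 29); (21|29)=-1, (2|29)=-1; sign (−1)^0·-1^2·-1^0 = +1.
(a,b)_7: α=0, u≡2; β=1, v≡4 (mod 7); (2|7)=+1, (4|7)=+1; sign (−1)^0·+1^1·+1^0 = +1.
(a,b)_3: α=-4, u≡2; β=-2, v≡1 (mod 3); (2|3)=-1, (1|3)=+1; sign (−1)^0·-1^-2·+1^-4 = +1.
(a,b)_11: α=1, u≡1; β=0, v≡2 (mod 11); (1|11)=+1, (2|11)=-1; sign (−1)^0·+1^0·-1^1 = -1.
(a,b)_2: α=5, β=-8; u≡5, v≡1 (mod 8); ε(u)ε(v)=0·0, αω(v)=5·0, βω(u)=-8·1; sum ≡ 0  ⇒  +1.
(a,b)_13: α=1, u≡11; β=0, v≡7 (mod 13); (11|13)=-1, (7|13)=-1; sign (−1)^0·-1^0·-1^1 = -1.
(a,b)_∞: sgn(-24310)=−, sgn(-119)=−, so -1.
(a,b)_17: α=1, u≡13; β=1, v≡7 (mod 17); (13|17)=+1, (7|17)=-1; sign (−1)^0·+1^1·-1^1 = -1.
(a,b)_5: α=3, u≡3; β=0, v≡4 (mod 5); (3|5)=-1, (4|5)=+1; sign (−1)^0·-1^0·+1^3 = +1.
Ram(-24310, -119) = {11, 13, 17, ∞}; no ℚ_11-point on the conic.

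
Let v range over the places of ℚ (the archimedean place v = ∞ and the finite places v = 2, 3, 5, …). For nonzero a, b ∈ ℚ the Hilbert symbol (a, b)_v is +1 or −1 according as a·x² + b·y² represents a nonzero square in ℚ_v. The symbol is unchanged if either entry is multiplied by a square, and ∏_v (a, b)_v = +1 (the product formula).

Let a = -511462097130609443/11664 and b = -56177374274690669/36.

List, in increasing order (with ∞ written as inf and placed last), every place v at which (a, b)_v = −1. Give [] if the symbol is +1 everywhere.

(a, b) ≡ (-64883, -125029541) mod (ℚ^×)²; places V = {2, 3, 7, 11, 13, 23, 31, 41, 47, ∞}.
(a,b)_41: α=2, u≡40; β=3, v≡6 (mod 41); (40|41)=+1, (6|41)=-1; sign (−1)^0·+1^3·-1^2 = +1.
(a,b)_3: α=-6, u≡1; β=-2, v≡1 (mod 3); (1|3)=+1, (1|3)=+1; sign (−1)^0·+1^-2·+1^-6 = +1.
(a,b)_∞: sgn(-64883)=−, sgn(-125029541)=−, so -1.
(a,b)_23: α=1, u≡4; β=1, v≡2 (mod 23); (4|23)=+1, (2|23)=+1; sign (−1)^1·+1^1·+1^1 = -1.
(a,b)_2: α=-4, β=-2; u≡5, v≡3 (mod 8); ε(u)ε(v)=0·1, αω(v)=-4·1, βω(u)=-2·1; sum ≡ 0  ⇒  +1.
(a,b)_7: α=1, u≡5; β=1, v≡5 (mod 7); (5|7)=-1, (5|7)=-1; sign (−1)^1·-1^1·-1^1 = -1.
(a,b)_11: α=0, u≡7; β=2, v≡5 (mod 11); (7|11)=-1, (5|11)=+1; sign (−1)^0·-1^2·+1^0 = +1.
(a,b)_31: α=3, u≡3; β=1, v≡22 (mod 31); (3|31)=-1, (22|31)=-1; sign (−1)^1·-1^1·-1^3 = -1.
(a,b)_13: α=1, u≡3; β=1, v≡3 (mod 13); (3|13)=+1, (3|13)=+1; sign (−1)^0·+1^1·+1^1 = +1.
(a,b)_47: α=4, u≡12; β=3, v≡13 (mod 47); (12|47)=+1, (13|47)=-1; sign (−1)^0·+1^3·-1^4 = +1.
(-64883, -125029541 / ℚ) ramifies at {7, 23, 31, ∞}: a division algebra.

[7, 23, 31, inf]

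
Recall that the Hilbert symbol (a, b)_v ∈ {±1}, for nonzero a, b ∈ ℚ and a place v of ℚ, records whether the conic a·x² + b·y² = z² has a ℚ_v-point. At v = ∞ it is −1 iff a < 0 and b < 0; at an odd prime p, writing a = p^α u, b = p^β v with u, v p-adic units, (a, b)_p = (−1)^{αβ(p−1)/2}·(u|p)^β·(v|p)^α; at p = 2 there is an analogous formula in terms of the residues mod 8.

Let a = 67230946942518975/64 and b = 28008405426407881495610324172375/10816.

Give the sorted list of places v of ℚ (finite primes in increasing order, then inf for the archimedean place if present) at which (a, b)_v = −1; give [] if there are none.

(a, b) ≡ (16359, 184295) mod (ℚ^×)²; places V = {2, 3, 5, 7, 11, 13, 19, 29, 31, 41, 47, ∞}.
(a,b)_3: α=1, u≡2; β=4, v≡2 (mod 3); (2|3)=-1, (2|3)=-1; sign (−1)^0·-1^4·-1^1 = -1.
(a,b)_∞: sgn(16359)=+, sgn(184295)=+, so +1.
(a,b)_47: α=0, u≡34; β=2, v≡32 (mod 47); (34|47)=+1, (32|47)=+1; sign (−1)^0·+1^2·+1^0 = +1.
(a,b)_7: α=1, u≡5; β=2, v≡6 (mod 7); (5|7)=-1, (6|7)=-1; sign (−1)^0·-1^2·-1^1 = -1.
(a,b)_13: α=0, u≡8; β=-2, v≡11 (mod 13); (8|13)=-1, (11|13)=-1; sign (−1)^0·-1^-2·-1^0 = +1.
(a,b)_19: α=1, u≡17; β=2, v≡2 (mod 19); (17|19)=+1, (2|19)=-1; sign (−1)^0·+1^2·-1^1 = -1.
(a,b)_41: α=3, u≡12; β=5, v≡27 (mod 41); (12|41)=-1, (27|41)=-1; sign (−1)^0·-1^5·-1^3 = +1.
(a,b)_11: α=2, u≡10; β=0, v≡1 (mod 11); (10|11)=-1, (1|11)=+1; sign (−1)^0·-1^0·+1^2 = +1.
(a,b)_2: α=-6, β=-6; u≡7, v≡7 (mod 8); ε(u)ε(v)=1·1, αω(v)=-6·0, βω(u)=-6·0; sum ≡ 1  ⇒  -1.
(a,b)_29: α=2, u≡11; β=5, v≡6 (mod 29); (11|29)=-1, (6|29)=+1; sign (−1)^0·-1^5·+1^2 = -1.
(a,b)_5: α=2, u≡1; β=3, v≡4 (mod 5); (1|5)=+1, (4|5)=+1; sign (−1)^0·+1^3·+1^2 = +1.
(a,b)_31: α=2, u≡26; β=3, v≡21 (mod 31); (26|31)=-1, (21|31)=-1; sign (−1)^0·-1^3·-1^2 = -1.
|Ram(16359, 184295)| = 6, even; anisotropic at {2, 3, 7, 19, 29, 31}.

[2, 3, 7, 19, 29, 31]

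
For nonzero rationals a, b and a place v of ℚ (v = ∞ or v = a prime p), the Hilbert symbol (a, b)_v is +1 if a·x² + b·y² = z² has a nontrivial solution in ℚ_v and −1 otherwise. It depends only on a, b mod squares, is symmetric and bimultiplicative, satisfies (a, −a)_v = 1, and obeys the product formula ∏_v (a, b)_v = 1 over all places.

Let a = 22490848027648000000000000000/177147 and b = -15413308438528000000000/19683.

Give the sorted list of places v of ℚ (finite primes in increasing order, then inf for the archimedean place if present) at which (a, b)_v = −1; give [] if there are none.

[2, 7, 11, 13]

Mod squares: a ≡ 32222190, b ≡ -112665. Check v ∈ {∞, 2, 3, 5, 7, 11, 13, 29, 37}.
v=5: a=5^15·(≡2), b=5^9·(≡3) mod 5; (2|5)=-1, (3|5)=-1; (−1)^{15·9·2}·(-1)^9·(-1)^15 = +1.
v=3: a=3^-11·(≡1), b=3^-9·(≡2) mod 3; (1|3)=+1, (2|3)=-1; (−1)^{-11·-9·1}·(+1)^-9·(-1)^-11 = +1.
v=11: a=11^3·(≡9), b=11^2·(≡2) mod 11; (9|11)=+1, (2|11)=-1; (−1)^{3·2·5}·(+1)^2·(-1)^3 = -1.
v=29: a=29^1·(≡20), b=29^1·(≡16) mod 29; (20|29)=+1, (16|29)=+1; (−1)^{1·1·14}·(+1)^1·(+1)^1 = +1.
v=∞: 32222190 > 0 and -112665 < 0  ⇒  (a,b)_∞ = +1.
v=2: v_2(a)=25, v_2(b)=20; units ≡ 7, 7 (mod 8); ε·ε+αω+βω = 1·1+25·0+20·0 ≡ 1  ⇒  (a,b)_2 = -1.
v=13: a=13^3·(≡8), b=13^2·(≡5) mod 13; (8|13)=-1, (5|13)=-1; (−1)^{3·2·6}·(-1)^2·(-1)^3 = -1.
v=37: a=37^1·(≡34), b=37^1·(≡11) mod 37; (34|37)=+1, (11|37)=+1; (−1)^{1·1·18}·(+1)^1·(+1)^1 = +1.
v=7: a=7^1·(≡5), b=7^3·(≡5) mod 7; (5|7)=-1, (5|7)=-1; (−1)^{1·3·3}·(-1)^3·(-1)^1 = -1.
|Ram(32222190, -112665)| = 4, even; anisotropic at {2, 7, 11, 13}.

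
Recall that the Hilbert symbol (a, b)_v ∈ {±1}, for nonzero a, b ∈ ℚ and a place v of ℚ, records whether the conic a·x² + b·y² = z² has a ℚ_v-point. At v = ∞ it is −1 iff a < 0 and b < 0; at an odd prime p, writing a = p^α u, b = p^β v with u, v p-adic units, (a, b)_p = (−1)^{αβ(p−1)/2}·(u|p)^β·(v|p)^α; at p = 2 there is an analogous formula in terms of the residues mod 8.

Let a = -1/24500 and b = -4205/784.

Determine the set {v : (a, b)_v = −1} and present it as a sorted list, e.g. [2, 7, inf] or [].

[2, inf]

Mod squares: a ≡ -5, b ≡ -5. Check v ∈ {∞, 2, 5, 7, 29}.
v=7: a=7^-2·(≡2), b=7^-2·(≡1) mod 7; (2|7)=+1, (1|7)=+1; (−1)^{-2·-2·3}·(+1)^-2·(+1)^-2 = +1.
v=2: v_2(a)=-2, v_2(b)=-4; units ≡ 3, 3 (mod 8); ε·ε+αω+βω = 1·1+-2·1+-4·1 ≡ 1  ⇒  (a,b)_2 = -1.
v=∞: -5 < 0 and -5 < 0  ⇒  (a,b)_∞ = -1.
v=29: a=29^0·(≡6), b=29^2·(≡24) mod 29; (6|29)=+1, (24|29)=+1; (−1)^{0·2·14}·(+1)^2·(+1)^0 = +1.
v=5: a=5^-3·(≡4), b=5^1·(≡1) mod 5; (4|5)=+1, (1|5)=+1; (−1)^{-3·1·2}·(+1)^1·(+1)^-3 = +1.
(-5, -5 / ℚ) ramifies at {2, ∞}: a division algebra.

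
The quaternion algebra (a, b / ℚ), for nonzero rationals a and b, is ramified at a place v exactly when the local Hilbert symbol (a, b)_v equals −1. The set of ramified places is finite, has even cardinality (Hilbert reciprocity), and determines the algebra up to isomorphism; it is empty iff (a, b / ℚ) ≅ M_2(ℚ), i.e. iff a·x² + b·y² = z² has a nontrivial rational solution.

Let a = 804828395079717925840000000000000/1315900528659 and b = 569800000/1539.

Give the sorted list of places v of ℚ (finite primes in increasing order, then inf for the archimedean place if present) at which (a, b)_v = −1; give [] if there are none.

[2, 5, 7, 11, 37, 41]

(a, b) ≡ (845215, 270655) mod (ℚ^×)²; places V = {2, 3, 5, 7, 11, 19, 29, 31, 37, 41, ∞}.
(a,b)_∞: sgn(845215)=+, sgn(270655)=+, so +1.
(a,b)_7: α=3, u≡4; β=1, v≡4 (mod 7); (4|7)=+1, (4|7)=+1; sign (−1)^1·+1^1·+1^3 = -1.
(a,b)_29: α=2, u≡21; β=0, v≡27 (mod 29); (21|29)=-1, (27|29)=-1; sign (−1)^0·-1^0·-1^2 = +1.
(a,b)_19: α=-5, u≡5; β=-1, v≡14 (mod 19); (5|19)=+1, (14|19)=-1; sign (−1)^1·+1^-1·-1^-5 = +1.
(a,b)_5: α=13, u≡2; β=5, v≡4 (mod 5); (2|5)=-1, (4|5)=+1; sign (−1)^0·-1^5·+1^13 = -1.
(a,b)_3: α=-12, u≡1; β=-4, v≡1 (mod 3); (1|3)=+1, (1|3)=+1; sign (−1)^0·+1^-4·+1^-12 = +1.
(a,b)_11: α=4, u≡6; β=1, v≡1 (mod 11); (6|11)=-1, (1|11)=+1; sign (−1)^0·-1^1·+1^4 = -1.
(a,b)_2: α=16, β=6; u≡7, v≡7 (mod 8); ε(u)ε(v)=1·1, αω(v)=16·0, βω(u)=6·0; sum ≡ 1  ⇒  -1.
(a,b)_31: α=1, u≡5; β=0, v≡8 (mod 31); (5|31)=+1, (8|31)=+1; sign (−1)^0·+1^0·+1^1 = +1.
(a,b)_41: α=1, u≡18; β=0, v≡13 (mod 41); (18|41)=+1, (13|41)=-1; sign (−1)^0·+1^0·-1^1 = -1.
(a,b)_37: α=4, u≡20; β=1, v≡34 (mod 37); (20|37)=-1, (34|37)=+1; sign (−1)^0·-1^1·+1^4 = -1.
|Ram(845215, 270655)| = 6, even; anisotropic at {2, 5, 7, 11, 37, 41}.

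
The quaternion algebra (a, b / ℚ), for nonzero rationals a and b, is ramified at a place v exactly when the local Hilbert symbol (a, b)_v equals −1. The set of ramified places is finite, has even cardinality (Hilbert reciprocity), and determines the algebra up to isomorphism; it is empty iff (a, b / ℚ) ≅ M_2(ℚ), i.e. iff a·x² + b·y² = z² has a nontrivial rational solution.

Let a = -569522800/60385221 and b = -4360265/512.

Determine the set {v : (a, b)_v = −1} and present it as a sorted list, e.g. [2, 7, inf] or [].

(a, b) ≡ (-203, -130) mod (ℚ^×)²; places V = {2, 3, 5, 7, 11, 13, 29, 37, 41, ∞}.
(a,b)_11: α=2, u≡2; β=0, v≡6 (mod 11); (2|11)=-1, (6|11)=-1; sign (−1)^0·-1^0·-1^2 = +1.
(a,b)_2: α=4, β=-9; u≡5, v≡7 (mod 8); ε(u)ε(v)=0·1, αω(v)=4·0, βω(u)=-9·1; sum ≡ 1  ⇒  -1.
(a,b)_41: α=2, u≡32; β=0, v≡35 (mod 41); (32|41)=+1, (35|41)=-1; sign (−1)^0·+1^0·-1^2 = +1.
(a,b)_7: α=1, u≡5; β=2, v≡6 (mod 7); (5|7)=-1, (6|7)=-1; sign (−1)^0·-1^2·-1^1 = -1.
(a,b)_13: α=-2, u≡6; β=1, v≡12 (mod 13); (6|13)=-1, (12|13)=+1; sign (−1)^0·-1^1·+1^-2 = -1.
(a,b)_5: α=2, u≡3; β=1, v≡1 (mod 5); (3|5)=-1, (1|5)=+1; sign (−1)^0·-1^1·+1^2 = -1.
(a,b)_29: α=-1, u≡4; β=0, v≡26 (mod 29); (4|29)=+1, (26|29)=-1; sign (−1)^0·+1^0·-1^-1 = -1.
(a,b)_37: α=-2, u≡14; β=2, v≡19 (mod 37); (14|37)=-1, (19|37)=-1; sign (−1)^0·-1^2·-1^-2 = +1.
(a,b)_∞: sgn(-203)=−, sgn(-130)=−, so -1.
(a,b)_3: α=-2, u≡1; β=0, v≡2 (mod 3); (1|3)=+1, (2|3)=-1; sign (−1)^0·+1^0·-1^-2 = +1.
Ram(-203, -130) = {2, 5, 7, 13, 29, ∞}; no ℚ_2-point on the conic.

[2, 5, 7, 13, 29, inf]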